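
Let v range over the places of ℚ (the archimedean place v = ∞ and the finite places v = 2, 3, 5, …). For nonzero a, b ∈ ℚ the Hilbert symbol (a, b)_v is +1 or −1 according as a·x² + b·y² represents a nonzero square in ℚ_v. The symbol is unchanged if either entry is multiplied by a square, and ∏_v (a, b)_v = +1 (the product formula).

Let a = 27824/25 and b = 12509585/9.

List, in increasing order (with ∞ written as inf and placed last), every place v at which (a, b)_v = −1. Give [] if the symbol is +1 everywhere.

[23, 31]

Mod squares: a ≡ 1739, b ≡ 103385. Check v ∈ {∞, 2, 3, 5, 11, 23, 29, 31, 37, 47}.
v=37: a=37^1·(≡36), b=37^0·(≡16) mod 37; (36|37)=+1, (16|37)=+1; (−1)^{1·0·18}·(+1)^0·(+1)^1 = +1.
v=2: v_2(a)=4, v_2(b)=0; units ≡ 3, 1 (mod 8); ε·ε+αω+βω = 1·0+4·0+0·1 ≡ 0  ⇒  (a,b)_2 = +1.
v=31: a=31^0·(≡23), b=31^1·(≡25) mod 31; (23|31)=-1, (25|31)=+1; (−1)^{0·1·15}·(-1)^1·(+1)^0 = -1.
v=47: a=47^1·(≡3), b=47^0·(≡2) mod 47; (3|47)=+1, (2|47)=+1; (−1)^{1·0·23}·(+1)^0·(+1)^1 = +1.
v=5: a=5^-2·(≡4), b=5^1·(≡3) mod 5; (4|5)=+1, (3|5)=-1; (−1)^{-2·1·2}·(+1)^1·(-1)^-2 = +1.
v=∞: 1739 > 0 and 103385 > 0  ⇒  (a,b)_∞ = +1.
v=11: a=11^0·(≡9), b=11^2·(≡2) mod 11; (9|11)=+1, (2|11)=-1; (−1)^{0·2·5}·(+1)^2·(-1)^0 = +1.
v=29: a=29^0·(≡4), b=29^1·(≡15) mod 29; (4|29)=+1, (15|29)=-1; (−1)^{0·1·14}·(+1)^1·(-1)^0 = +1.
v=23: a=23^0·(≡20), b=23^1·(≡22) mod 23; (20|23)=-1, (22|23)=-1; (−1)^{0·1·11}·(-1)^1·(-1)^0 = -1.
v=3: a=3^0·(≡2), b=3^-2·(≡2) mod 3; (2|3)=-1, (2|3)=-1; (−1)^{0·-2·1}·(-1)^-2·(-1)^0 = +1.
(1739, 103385 / ℚ) ramifies at {23, 31}: a division algebra.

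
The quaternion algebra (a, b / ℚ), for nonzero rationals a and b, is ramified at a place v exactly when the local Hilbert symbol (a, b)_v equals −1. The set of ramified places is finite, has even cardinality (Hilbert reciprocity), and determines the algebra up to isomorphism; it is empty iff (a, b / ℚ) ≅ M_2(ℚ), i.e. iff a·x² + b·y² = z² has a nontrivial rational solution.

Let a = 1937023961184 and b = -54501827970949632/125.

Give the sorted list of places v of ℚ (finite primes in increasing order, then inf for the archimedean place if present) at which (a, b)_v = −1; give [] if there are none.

Mod squares: a ≡ 14326, b ≡ -64090. Check v ∈ {∞, 2, 3, 5, 7, 13, 17, 19, 29}.
v=13: a=13^1·(≡9), b=13^1·(≡1) mod 13; (9|13)=+1, (1|13)=+1; (−1)^{1·1·6}·(+1)^1·(+1)^1 = +1.
v=∞: 14326 > 0 and -64090 < 0  ⇒  (a,b)_∞ = +1.
v=7: a=7^0·(≡4), b=7^2·(≡4) mod 7; (4|7)=+1, (4|7)=+1; (−1)^{0·2·3}·(+1)^2·(+1)^0 = +1.
v=17: a=17^2·(≡5), b=17^3·(≡16) mod 17; (5|17)=-1, (16|17)=+1; (−1)^{2·3·8}·(-1)^3·(+1)^2 = -1.
v=5: a=5^0·(≡4), b=5^-3·(≡3) mod 5; (4|5)=+1, (3|5)=-1; (−1)^{0·-3·2}·(+1)^-3·(-1)^0 = +1.
v=29: a=29^1·(≡1), b=29^1·(≡20) mod 29; (1|29)=+1, (20|29)=+1; (−1)^{1·1·14}·(+1)^1·(+1)^1 = +1.
v=3: a=3^4·(≡1), b=3^2·(≡2) mod 3; (1|3)=+1, (2|3)=-1; (−1)^{4·2·1}·(+1)^2·(-1)^4 = +1.
v=19: a=19^3·(≡18), b=19^4·(≡7) mod 19; (18|19)=-1, (7|19)=+1; (−1)^{3·4·9}·(-1)^4·(+1)^3 = +1.
v=2: v_2(a)=5, v_2(b)=9; units ≡ 3, 3 (mod 8); ε·ε+αω+βω = 1·1+5·1+9·1 ≡ 1  ⇒  (a,b)_2 = -1.
Ram(14326, -64090) = {2, 17}; no ℚ_2-point on the conic.

[2, 17]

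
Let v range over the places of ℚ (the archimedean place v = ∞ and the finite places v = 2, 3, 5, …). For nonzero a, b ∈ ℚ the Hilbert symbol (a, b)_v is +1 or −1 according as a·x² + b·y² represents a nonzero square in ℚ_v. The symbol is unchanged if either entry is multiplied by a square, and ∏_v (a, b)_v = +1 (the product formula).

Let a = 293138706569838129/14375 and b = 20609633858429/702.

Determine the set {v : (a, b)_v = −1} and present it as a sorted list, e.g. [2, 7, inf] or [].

[2, 7, 11, 17]

Mod squares: a ≡ 873103, b ≡ 335478. Check v ∈ {∞, 2, 3, 5, 7, 11, 13, 17, 23, 29, 31}.
v=31: a=31^0·(≡18), b=31^2·(≡12) mod 31; (18|31)=+1, (12|31)=-1; (−1)^{0·2·15}·(+1)^2·(-1)^0 = +1.
v=∞: 873103 > 0 and 335478 > 0  ⇒  (a,b)_∞ = +1.
v=2: v_2(a)=0, v_2(b)=-1; units ≡ 7, 3 (mod 8); ε·ε+αω+βω = 1·1+0·1+-1·0 ≡ 1  ⇒  (a,b)_2 = -1.
v=5: a=5^-4·(≡3), b=5^0·(≡2) mod 5; (3|5)=-1, (2|5)=-1; (−1)^{-4·0·2}·(-1)^0·(-1)^-4 = +1.
v=3: a=3^8·(≡1), b=3^-3·(≡1) mod 3; (1|3)=+1, (1|3)=+1; (−1)^{8·-3·1}·(+1)^-3·(+1)^8 = +1.
v=13: a=13^4·(≡3), b=13^-1·(≡9) mod 13; (3|13)=+1, (9|13)=+1; (−1)^{4·-1·6}·(+1)^-1·(+1)^4 = +1.
v=17: a=17^1·(≡13), b=17^1·(≡3) mod 17; (13|17)=+1, (3|17)=-1; (−1)^{1·1·8}·(+1)^1·(-1)^1 = -1.
v=23: a=23^-1·(≡14), b=23^1·(≡18) mod 23; (14|23)=-1, (18|23)=+1; (−1)^{-1·1·11}·(-1)^1·(+1)^-1 = +1.
v=29: a=29^3·(≡4), b=29^2·(≡20) mod 29; (4|29)=+1, (20|29)=+1; (−1)^{3·2·14}·(+1)^2·(+1)^3 = +1.
v=11: a=11^1·(≡8), b=11^3·(≡8) mod 11; (8|11)=-1, (8|11)=-1; (−1)^{1·3·5}·(-1)^3·(-1)^1 = -1.
v=7: a=7^3·(≡6), b=7^2·(≡6) mod 7; (6|7)=-1, (6|7)=-1; (−1)^{3·2·3}·(-1)^2·(-1)^3 = -1.
(873103, 335478 / ℚ) ramifies at {2, 7, 11, 17}: a division algebra.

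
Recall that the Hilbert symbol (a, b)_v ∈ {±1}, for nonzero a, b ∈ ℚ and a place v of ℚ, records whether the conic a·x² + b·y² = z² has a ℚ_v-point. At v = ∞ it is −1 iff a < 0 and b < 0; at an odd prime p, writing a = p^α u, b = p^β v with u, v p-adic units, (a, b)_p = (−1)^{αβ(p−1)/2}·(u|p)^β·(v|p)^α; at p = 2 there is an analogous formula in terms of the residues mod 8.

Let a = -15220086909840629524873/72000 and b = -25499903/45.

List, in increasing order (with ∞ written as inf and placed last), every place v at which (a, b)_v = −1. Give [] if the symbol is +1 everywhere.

[11, 29, 43, inf]

Mod squares: a ≡ -17765, b ≡ -6235. Check v ∈ {∞, 2, 3, 5, 11, 13, 17, 19, 29, 43}.
v=2: v_2(a)=-6, v_2(b)=0; units ≡ 3, 5 (mod 8); ε·ε+αω+βω = 1·0+-6·1+0·1 ≡ 0  ⇒  (a,b)_2 = +1.
v=13: a=13^0·(≡5), b=13^2·(≡5) mod 13; (5|13)=-1, (5|13)=-1; (−1)^{0·2·6}·(-1)^2·(-1)^0 = +1.
v=17: a=17^1·(≡2), b=17^0·(≡15) mod 17; (2|17)=+1, (15|17)=+1; (−1)^{1·0·8}·(+1)^0·(+1)^1 = +1.
v=19: a=19^1·(≡15), b=19^0·(≡5) mod 19; (15|19)=-1, (5|19)=+1; (−1)^{1·0·9}·(-1)^0·(+1)^1 = +1.
v=29: a=29^4·(≡17), b=29^1·(≡11) mod 29; (17|29)=-1, (11|29)=-1; (−1)^{4·1·14}·(-1)^1·(-1)^4 = -1.
v=11: a=11^7·(≡2), b=11^2·(≡6) mod 11; (2|11)=-1, (6|11)=-1; (−1)^{7·2·5}·(-1)^2·(-1)^7 = -1.
v=43: a=43^4·(≡27), b=43^1·(≡39) mod 43; (27|43)=-1, (39|43)=-1; (−1)^{4·1·21}·(-1)^1·(-1)^4 = -1.
v=3: a=3^-2·(≡1), b=3^-2·(≡2) mod 3; (1|3)=+1, (2|3)=-1; (−1)^{-2·-2·1}·(+1)^-2·(-1)^-2 = +1.
v=∞: -17765 < 0 and -6235 < 0  ⇒  (a,b)_∞ = -1.
v=5: a=5^-3·(≡2), b=5^-1·(≡3) mod 5; (2|5)=-1, (3|5)=-1; (−1)^{-3·-1·2}·(-1)^-1·(-1)^-3 = +1.
|Ram(-17765, -6235)| = 4, even; anisotropic at {11, 29, 43, ∞}.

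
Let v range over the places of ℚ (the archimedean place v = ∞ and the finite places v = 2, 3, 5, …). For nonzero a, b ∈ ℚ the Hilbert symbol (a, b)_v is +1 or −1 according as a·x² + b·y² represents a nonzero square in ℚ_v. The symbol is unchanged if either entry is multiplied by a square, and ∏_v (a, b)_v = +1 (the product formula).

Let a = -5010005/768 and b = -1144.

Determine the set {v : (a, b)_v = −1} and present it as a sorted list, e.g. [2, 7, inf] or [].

[3, 11, 13, inf]

(a, b) ≡ (-15, -286) mod (ℚ^×)²; places V = {2, 3, 5, 7, 11, 13, ∞}.
(a,b)_13: α=2, u≡8; β=1, v≡3 (mod 13); (8|13)=-1, (3|13)=+1; sign (−1)^0·-1^1·+1^2 = -1.
(a,b)_5: α=1, u≡3; β=0, v≡1 (mod 5); (3|5)=-1, (1|5)=+1; sign (−1)^0·-1^0·+1^1 = +1.
(a,b)_∞: sgn(-15)=−, sgn(-286)=−, so -1.
(a,b)_2: α=-8, β=3; u≡1, v≡1 (mod 8); ε(u)ε(v)=0·0, αω(v)=-8·0, βω(u)=3·0; sum ≡ 0  ⇒  +1.
(a,b)_7: α=2, u≡5; β=0, v≡4 (mod 7); (5|7)=-1, (4|7)=+1; sign (−1)^0·-1^0·+1^2 = +1.
(a,b)_11: α=2, u≡6; β=1, v≡6 (mod 11); (6|11)=-1, (6|11)=-1; sign (−1)^0·-1^1·-1^2 = -1.
(a,b)_3: α=-1, u≡1; β=0, v≡2 (mod 3); (1|3)=+1, (2|3)=-1; sign (−1)^0·+1^0·-1^-1 = -1.
(-15, -286 / ℚ) ramifies at {3, 11, 13, ∞}: a division algebra.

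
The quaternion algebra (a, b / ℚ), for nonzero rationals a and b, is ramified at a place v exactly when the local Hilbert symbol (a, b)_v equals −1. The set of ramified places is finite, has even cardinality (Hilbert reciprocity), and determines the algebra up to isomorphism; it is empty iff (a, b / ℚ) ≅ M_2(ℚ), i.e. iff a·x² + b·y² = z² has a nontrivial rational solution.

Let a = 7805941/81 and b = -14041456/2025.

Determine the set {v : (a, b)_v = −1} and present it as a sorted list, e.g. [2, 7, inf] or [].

(a, b) ≡ (46189, -2431) mod (ℚ^×)²; places V = {2, 3, 5, 11, 13, 17, 19, ∞}.
(a,b)_3: α=-4, u≡1; β=-4, v≡2 (mod 3); (1|3)=+1, (2|3)=-1; sign (−1)^0·+1^-4·-1^-4 = +1.
(a,b)_17: α=1, u≡12; β=1, v≡14 (mod 17); (12|17)=-1, (14|17)=-1; sign (−1)^0·-1^1·-1^1 = +1.
(a,b)_19: α=1, u≡8; β=2, v≡17 (mod 19); (8|19)=-1, (17|19)=+1; sign (−1)^0·-1^2·+1^1 = +1.
(a,b)_5: α=0, u≡1; β=-2, v≡4 (mod 5); (1|5)=+1, (4|5)=+1; sign (−1)^0·+1^-2·+1^0 = +1.
(a,b)_11: α=1, u≡8; β=1, v≡10 (mod 11); (8|11)=-1, (10|11)=-1; sign (−1)^1·-1^1·-1^1 = -1.
(a,b)_2: α=0, β=4; u≡5, v≡1 (mod 8); ε(u)ε(v)=0·0, αω(v)=0·0, βω(u)=4·1; sum ≡ 0  ⇒  +1.
(a,b)_13: α=3, u≡10; β=1, v≡11 (mod 13); (10|13)=+1, (11|13)=-1; sign (−1)^0·+1^1·-1^3 = -1.
(a,b)_∞: sgn(46189)=+, sgn(-2431)=−, so +1.
(46189, -2431 / ℚ) ramifies at {11, 13}: a division algebra.

[11, 13]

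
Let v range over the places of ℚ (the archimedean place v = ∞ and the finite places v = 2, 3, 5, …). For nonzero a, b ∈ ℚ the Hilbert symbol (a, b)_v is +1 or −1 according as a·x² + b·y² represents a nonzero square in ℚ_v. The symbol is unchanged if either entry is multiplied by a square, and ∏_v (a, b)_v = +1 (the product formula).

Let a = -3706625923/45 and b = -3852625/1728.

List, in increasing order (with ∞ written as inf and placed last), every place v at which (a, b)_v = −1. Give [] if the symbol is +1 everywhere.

(a, b) ≡ (-449735, -9435) mod (ℚ^×)²; places V = {2, 3, 5, 7, 11, 13, 17, 29, 37, ∞}.
(a,b)_29: α=2, u≡21; β=0, v≡10 (mod 29); (21|29)=-1, (10|29)=-1; sign (−1)^0·-1^0·-1^2 = +1.
(a,b)_2: α=0, β=-6; u≡1, v≡5 (mod 8); ε(u)ε(v)=0·0, αω(v)=0·1, βω(u)=-6·0; sum ≡ 0  ⇒  +1.
(a,b)_3: α=-2, u≡1; β=-3, v≡2 (mod 3); (1|3)=+1, (2|3)=-1; sign (−1)^0·+1^-3·-1^-2 = +1.
(a,b)_7: α=2, u≡1; β=2, v≡1 (mod 7); (1|7)=+1, (1|7)=+1; sign (−1)^0·+1^2·+1^2 = +1.
(a,b)_11: α=1, u≡10; β=0, v≡4 (mod 11); (10|11)=-1, (4|11)=+1; sign (−1)^0·-1^0·+1^1 = +1.
(a,b)_13: α=1, u≡7; β=0, v≡10 (mod 13); (7|13)=-1, (10|13)=+1; sign (−1)^0·-1^0·+1^1 = +1.
(a,b)_∞: sgn(-449735)=−, sgn(-9435)=−, so -1.
(a,b)_5: α=-1, u≡3; β=3, v≡3 (mod 5); (3|5)=-1, (3|5)=-1; sign (−1)^0·-1^3·-1^-1 = +1.
(a,b)_17: α=1, u≡12; β=1, v≡11 (mod 17); (12|17)=-1, (11|17)=-1; sign (−1)^0·-1^1·-1^1 = +1.
(a,b)_37: α=1, u≡20; β=1, v≡4 (mod 37); (20|37)=-1, (4|37)=+1; sign (−1)^0·-1^1·+1^1 = -1.
(-449735, -9435 / ℚ) ramifies at {37, ∞}: a division algebra.

[37, inf]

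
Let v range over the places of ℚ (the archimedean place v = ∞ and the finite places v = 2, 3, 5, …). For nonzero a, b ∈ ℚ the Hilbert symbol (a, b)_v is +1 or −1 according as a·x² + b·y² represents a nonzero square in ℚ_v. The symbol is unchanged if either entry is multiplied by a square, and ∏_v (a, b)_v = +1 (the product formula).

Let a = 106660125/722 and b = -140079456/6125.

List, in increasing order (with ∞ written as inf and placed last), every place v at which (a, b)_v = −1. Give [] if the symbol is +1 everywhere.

[2, 3, 5, 17]

(a, b) ≡ (5610, -1870) mod (ℚ^×)²; places V = {2, 3, 5, 7, 11, 13, 17, 19, ∞}.
(a,b)_19: α=-2, u≡17; β=0, v≡11 (mod 19); (17|19)=+1, (11|19)=+1; sign (−1)^0·+1^0·+1^-2 = +1.
(a,b)_5: α=3, u≡3; β=-3, v≡1 (mod 5); (3|5)=-1, (1|5)=+1; sign (−1)^0·-1^-3·+1^3 = -1.
(a,b)_13: α=2, u≡2; β=0, v≡8 (mod 13); (2|13)=-1, (8|13)=-1; sign (−1)^0·-1^0·-1^2 = +1.
(a,b)_17: α=1, u≡11; β=3, v≡13 (mod 17); (11|17)=-1, (13|17)=+1; sign (−1)^0·-1^3·+1^1 = -1.
(a,b)_∞: sgn(5610)=+, sgn(-1870)=−, so +1.
(a,b)_11: α=1, u≡1; β=1, v≡8 (mod 11); (1|11)=+1, (8|11)=-1; sign (−1)^1·+1^1·-1^1 = +1.
(a,b)_3: α=3, u≡1; β=4, v≡2 (mod 3); (1|3)=+1, (2|3)=-1; sign (−1)^0·+1^4·-1^3 = -1.
(a,b)_7: α=0, u≡5; β=-2, v≡6 (mod 7); (5|7)=-1, (6|7)=-1; sign (−1)^0·-1^-2·-1^0 = +1.
(a,b)_2: α=-1, β=5; u≡5, v≡1 (mod 8); ε(u)ε(v)=0·0, αω(v)=-1·0, βω(u)=5·1; sum ≡ 1  ⇒  -1.
(5610, -1870 / ℚ) ramifies at {2, 3, 5, 17}: a division algebra.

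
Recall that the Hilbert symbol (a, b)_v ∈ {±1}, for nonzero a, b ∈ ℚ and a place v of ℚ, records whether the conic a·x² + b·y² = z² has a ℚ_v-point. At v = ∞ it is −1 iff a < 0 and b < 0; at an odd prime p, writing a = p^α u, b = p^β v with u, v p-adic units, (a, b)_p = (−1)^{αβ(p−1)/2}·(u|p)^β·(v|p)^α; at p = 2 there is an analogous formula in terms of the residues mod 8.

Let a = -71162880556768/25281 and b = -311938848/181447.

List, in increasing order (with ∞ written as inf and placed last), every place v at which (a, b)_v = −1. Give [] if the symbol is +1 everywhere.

Mod squares: a ≡ -5278, b ≡ -89726. Check v ∈ {∞, 2, 3, 7, 11, 13, 17, 23, 29, 53}.
v=23: a=23^0·(≡18), b=23^-2·(≡7) mod 23; (18|23)=+1, (7|23)=-1; (−1)^{0·-2·11}·(+1)^-2·(-1)^0 = +1.
v=53: a=53^-2·(≡2), b=53^0·(≡48) mod 53; (2|53)=-1, (48|53)=-1; (−1)^{-2·0·26}·(-1)^0·(-1)^-2 = +1.
v=13: a=13^3·(≡4), b=13^3·(≡9) mod 13; (4|13)=+1, (9|13)=+1; (−1)^{3·3·6}·(+1)^3·(+1)^3 = +1.
v=7: a=7^3·(≡2), b=7^-3·(≡6) mod 7; (2|7)=+1, (6|7)=-1; (−1)^{3·-3·3}·(+1)^-3·(-1)^3 = +1.
v=17: a=17^0·(≡9), b=17^1·(≡8) mod 17; (9|17)=+1, (8|17)=+1; (−1)^{0·1·8}·(+1)^1·(+1)^0 = +1.
v=11: a=11^2·(≡7), b=11^0·(≡5) mod 11; (7|11)=-1, (5|11)=+1; (−1)^{2·0·5}·(-1)^0·(+1)^2 = +1.
v=3: a=3^-2·(≡2), b=3^2·(≡1) mod 3; (2|3)=-1, (1|3)=+1; (−1)^{-2·2·1}·(-1)^2·(+1)^-2 = +1.
v=29: a=29^3·(≡17), b=29^1·(≡1) mod 29; (17|29)=-1, (1|29)=+1; (−1)^{3·1·14}·(-1)^1·(+1)^3 = -1.
v=∞: -5278 < 0 and -89726 < 0  ⇒  (a,b)_∞ = -1.
v=2: v_2(a)=5, v_2(b)=5; units ≡ 1, 1 (mod 8); ε·ε+αω+βω = 0·0+5·0+5·0 ≡ 0  ⇒  (a,b)_2 = +1.
|Ram(-5278, -89726)| = 2, even; anisotropic at {29, ∞}.

[29, inf]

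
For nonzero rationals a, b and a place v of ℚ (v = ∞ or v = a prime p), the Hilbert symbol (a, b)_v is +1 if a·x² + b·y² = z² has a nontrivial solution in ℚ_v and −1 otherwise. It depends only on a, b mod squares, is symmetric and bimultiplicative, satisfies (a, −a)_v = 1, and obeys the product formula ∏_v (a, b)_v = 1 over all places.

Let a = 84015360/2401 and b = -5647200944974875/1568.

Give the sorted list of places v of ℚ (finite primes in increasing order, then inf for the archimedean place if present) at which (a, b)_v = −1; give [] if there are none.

(a, b) ≡ (36465, -24310) mod (ℚ^×)²; places V = {2, 3, 5, 7, 11, 13, 17, ∞}.
(a,b)_3: α=3, u≡2; β=12, v≡2 (mod 3); (2|3)=-1, (2|3)=-1; sign (−1)^0·-1^12·-1^3 = -1.
(a,b)_2: α=8, β=-5; u≡1, v≡5 (mod 8); ε(u)ε(v)=0·0, αω(v)=8·1, βω(u)=-5·0; sum ≡ 0  ⇒  +1.
(a,b)_17: α=1, u≡11; β=3, v≡1 (mod 17); (11|17)=-1, (1|17)=+1; sign (−1)^0·-1^3·+1^1 = -1.
(a,b)_∞: sgn(36465)=+, sgn(-24310)=−, so +1.
(a,b)_13: α=1, u≡12; β=1, v≡5 (mod 13); (12|13)=+1, (5|13)=-1; sign (−1)^0·+1^1·-1^1 = -1.
(a,b)_11: α=1, u≡3; β=3, v≡4 (mod 11); (3|11)=+1, (4|11)=+1; sign (−1)^1·+1^3·+1^1 = -1.
(a,b)_7: α=-4, u≡2; β=-2, v≡2 (mod 7); (2|7)=+1, (2|7)=+1; sign (−1)^0·+1^-2·+1^-4 = +1.
(a,b)_5: α=1, u≡2; β=3, v≡2 (mod 5); (2|5)=-1, (2|5)=-1; sign (−1)^0·-1^3·-1^1 = +1.
Ram(36465, -24310) = {3, 11, 13, 17}; no ℚ_3-point on the conic.

[3, 11, 13, 17]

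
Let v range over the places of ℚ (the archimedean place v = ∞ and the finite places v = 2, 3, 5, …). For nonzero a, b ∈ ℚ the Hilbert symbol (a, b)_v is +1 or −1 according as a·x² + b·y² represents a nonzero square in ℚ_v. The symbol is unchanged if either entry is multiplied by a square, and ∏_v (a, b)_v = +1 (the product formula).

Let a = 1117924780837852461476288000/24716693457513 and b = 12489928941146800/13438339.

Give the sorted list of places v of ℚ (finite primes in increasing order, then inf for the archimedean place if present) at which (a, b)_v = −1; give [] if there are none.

(a, b) ≡ (81510, 3553) mod (ℚ^×)²; places V = {2, 3, 5, 11, 13, 17, 19, 29, 37, 43, ∞}.
(a,b)_11: α=1, u≡8; β=1, v≡1 (mod 11); (8|11)=-1, (1|11)=+1; sign (−1)^1·-1^1·+1^1 = +1.
(a,b)_37: α=2, u≡10; β=0, v≡16 (mod 37); (10|37)=+1, (16|37)=+1; sign (−1)^0·+1^0·+1^2 = +1.
(a,b)_43: α=6, u≡9; β=4, v≡22 (mod 43); (9|43)=+1, (22|43)=-1; sign (−1)^0·+1^4·-1^6 = +1.
(a,b)_∞: sgn(81510)=+, sgn(3553)=+, so +1.
(a,b)_19: α=-1, u≡18; β=-1, v≡11 (mod 19); (18|19)=-1, (11|19)=+1; sign (−1)^1·-1^-1·+1^-1 = +1.
(a,b)_2: α=9, β=4; u≡3, v≡1 (mod 8); ε(u)ε(v)=1·0, αω(v)=9·0, βω(u)=4·1; sum ≡ 0  ⇒  +1.
(a,b)_3: α=-7, u≡2; β=0, v≡1 (mod 3); (2|3)=-1, (1|3)=+1; sign (−1)^0·-1^0·+1^-7 = +1.
(a,b)_5: α=3, u≡3; β=2, v≡3 (mod 5); (3|5)=-1, (3|5)=-1; sign (−1)^0·-1^2·-1^3 = -1.
(a,b)_17: α=4, u≡7; β=3, v≡11 (mod 17); (7|17)=-1, (11|17)=-1; sign (−1)^0·-1^3·-1^4 = -1.
(a,b)_13: α=3, u≡9; β=2, v≡10 (mod 13); (9|13)=+1, (10|13)=+1; sign (−1)^0·+1^2·+1^3 = +1.
(a,b)_29: α=-6, u≡22; β=-4, v≡26 (mod 29); (22|29)=+1, (26|29)=-1; sign (−1)^0·+1^-4·-1^-6 = +1.
|Ram(81510, 3553)| = 2, even; anisotropic at {5, 17}.

[5, 17]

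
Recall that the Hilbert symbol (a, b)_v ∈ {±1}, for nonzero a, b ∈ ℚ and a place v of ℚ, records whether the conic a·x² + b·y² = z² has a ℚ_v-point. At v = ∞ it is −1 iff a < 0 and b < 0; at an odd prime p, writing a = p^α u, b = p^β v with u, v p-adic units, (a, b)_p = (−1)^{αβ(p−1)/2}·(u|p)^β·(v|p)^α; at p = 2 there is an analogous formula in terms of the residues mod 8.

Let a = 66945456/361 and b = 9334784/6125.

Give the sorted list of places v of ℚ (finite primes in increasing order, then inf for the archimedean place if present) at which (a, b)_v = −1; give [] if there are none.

[2, 17, 23, 29, 41, 43]

Mod squares: a ≡ 464899, b ≡ 11395. Check v ∈ {∞, 2, 3, 5, 7, 17, 19, 23, 29, 41, 43, 53}.
v=2: v_2(a)=4, v_2(b)=12; units ≡ 3, 3 (mod 8); ε·ε+αω+βω = 1·1+4·1+12·1 ≡ 1  ⇒  (a,b)_2 = -1.
v=7: a=7^0·(≡1), b=7^-2·(≡3) mod 7; (1|7)=+1, (3|7)=-1; (−1)^{0·-2·3}·(+1)^-2·(-1)^0 = +1.
v=3: a=3^2·(≡1), b=3^0·(≡1) mod 3; (1|3)=+1, (1|3)=+1; (−1)^{2·0·1}·(+1)^0·(+1)^2 = +1.
v=53: a=53^0·(≡1), b=53^1·(≡48) mod 53; (1|53)=+1, (48|53)=-1; (−1)^{0·1·26}·(+1)^1·(-1)^0 = +1.
v=17: a=17^1·(≡5), b=17^0·(≡10) mod 17; (5|17)=-1, (10|17)=-1; (−1)^{1·0·8}·(-1)^0·(-1)^1 = -1.
v=43: a=43^0·(≡28), b=43^1·(≡42) mod 43; (28|43)=-1, (42|43)=-1; (−1)^{0·1·21}·(-1)^1·(-1)^0 = -1.
v=23: a=23^1·(≡10), b=23^0·(≡17) mod 23; (10|23)=-1, (17|23)=-1; (−1)^{1·0·11}·(-1)^0·(-1)^1 = -1.
v=5: a=5^0·(≡1), b=5^-3·(≡1) mod 5; (1|5)=+1, (1|5)=+1; (−1)^{0·-3·2}·(+1)^-3·(+1)^0 = +1.
v=41: a=41^1·(≡37), b=41^0·(≡35) mod 41; (37|41)=+1, (35|41)=-1; (−1)^{1·0·20}·(+1)^0·(-1)^1 = -1.
v=29: a=29^1·(≡25), b=29^0·(≡15) mod 29; (25|29)=+1, (15|29)=-1; (−1)^{1·0·14}·(+1)^0·(-1)^1 = -1.
v=∞: 464899 > 0 and 11395 > 0  ⇒  (a,b)_∞ = +1.
v=19: a=19^-2·(≡1), b=19^0·(≡12) mod 19; (1|19)=+1, (12|19)=-1; (−1)^{-2·0·9}·(+1)^0·(-1)^-2 = +1.
|Ram(464899, 11395)| = 6, even; anisotropic at {2, 17, 23, 29, 41, 43}.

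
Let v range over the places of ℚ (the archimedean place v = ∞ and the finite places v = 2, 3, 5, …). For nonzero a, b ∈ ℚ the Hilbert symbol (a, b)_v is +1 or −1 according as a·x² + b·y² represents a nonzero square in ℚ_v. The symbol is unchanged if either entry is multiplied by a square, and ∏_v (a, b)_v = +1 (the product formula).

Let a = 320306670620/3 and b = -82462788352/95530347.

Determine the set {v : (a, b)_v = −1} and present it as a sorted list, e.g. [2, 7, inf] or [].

Mod squares: a ≡ 449565, b ≡ -129. Check v ∈ {∞, 2, 3, 5, 7, 11, 17, 19, 23, 41, 43}.
v=7: a=7^0·(≡2), b=7^2·(≡1) mod 7; (2|7)=+1, (1|7)=+1; (−1)^{0·2·3}·(+1)^2·(+1)^0 = +1.
v=2: v_2(a)=2, v_2(b)=8; units ≡ 5, 7 (mod 8); ε·ε+αω+βω = 0·1+2·0+8·1 ≡ 0  ⇒  (a,b)_2 = +1.
v=5: a=5^1·(≡3), b=5^0·(≡4) mod 5; (3|5)=-1, (4|5)=+1; (−1)^{1·0·2}·(-1)^0·(+1)^1 = +1.
v=3: a=3^-1·(≡2), b=3^-7·(≡2) mod 3; (2|3)=-1, (2|3)=-1; (−1)^{-1·-7·1}·(-1)^-7·(-1)^-1 = -1.
v=∞: 449565 > 0 and -129 < 0  ⇒  (a,b)_∞ = +1.
v=17: a=17^3·(≡3), b=17^2·(≡12) mod 17; (3|17)=-1, (12|17)=-1; (−1)^{3·2·8}·(-1)^2·(-1)^3 = -1.
v=19: a=19^0·(≡7), b=19^-2·(≡9) mod 19; (7|19)=+1, (9|19)=+1; (−1)^{0·-2·9}·(+1)^-2·(+1)^0 = +1.
v=41: a=41^1·(≡23), b=41^0·(≡35) mod 41; (23|41)=+1, (35|41)=-1; (−1)^{1·0·20}·(+1)^0·(-1)^1 = -1.
v=23: a=23^0·(≡19), b=23^2·(≡18) mod 23; (19|23)=-1, (18|23)=+1; (−1)^{0·2·11}·(-1)^2·(+1)^0 = +1.
v=43: a=43^3·(≡11), b=43^1·(≡23) mod 43; (11|43)=+1, (23|43)=+1; (−1)^{3·1·21}·(+1)^1·(+1)^3 = -1.
v=11: a=11^0·(≡8), b=11^-2·(≡3) mod 11; (8|11)=-1, (3|11)=+1; (−1)^{0·-2·5}·(-1)^-2·(+1)^0 = +1.
|Ram(449565, -129)| = 4, even; anisotropic at {3, 17, 41, 43}.

[3, 17, 41, 43]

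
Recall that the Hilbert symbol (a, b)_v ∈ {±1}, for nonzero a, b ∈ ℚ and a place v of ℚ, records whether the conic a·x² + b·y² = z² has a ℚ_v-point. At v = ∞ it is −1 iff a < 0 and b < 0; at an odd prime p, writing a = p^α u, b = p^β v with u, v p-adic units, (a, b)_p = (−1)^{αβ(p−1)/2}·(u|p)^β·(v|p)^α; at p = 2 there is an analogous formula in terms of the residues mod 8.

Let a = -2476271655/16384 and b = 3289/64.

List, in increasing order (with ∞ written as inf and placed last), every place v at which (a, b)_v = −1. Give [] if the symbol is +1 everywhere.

(a, b) ≡ (-1495, 3289) mod (ℚ^×)²; places V = {2, 3, 5, 11, 13, 23, ∞}.
(a,b)_3: α=4, u≡2; β=0, v≡1 (mod 3); (2|3)=-1, (1|3)=+1; sign (−1)^0·-1^0·+1^4 = +1.
(a,b)_2: α=-14, β=-6; u≡1, v≡1 (mod 8); ε(u)ε(v)=0·0, αω(v)=-14·0, βω(u)=-6·0; sum ≡ 0  ⇒  +1.
(a,b)_11: α=2, u≡1; β=1, v≡10 (mod 11); (1|11)=+1, (10|11)=-1; sign (−1)^0·+1^1·-1^2 = +1.
(a,b)_∞: sgn(-1495)=−, sgn(3289)=+, so +1.
(a,b)_5: α=1, u≡1; β=0, v≡1 (mod 5); (1|5)=+1, (1|5)=+1; sign (−1)^0·+1^0·+1^1 = +1.
(a,b)_13: α=3, u≡6; β=1, v≡7 (mod 13); (6|13)=-1, (7|13)=-1; sign (−1)^0·-1^1·-1^3 = +1.
(a,b)_23: α=1, u≡12; β=1, v≡22 (mod 23); (12|23)=+1, (22|23)=-1; sign (−1)^1·+1^1·-1^1 = +1.
Every local symbol is +1, so the conic -1495·x² + 3289·y² = z² has ℚ_v-points for all v and hence a ℚ-point; (a, b / ℚ) ≅ M_2(ℚ).

[]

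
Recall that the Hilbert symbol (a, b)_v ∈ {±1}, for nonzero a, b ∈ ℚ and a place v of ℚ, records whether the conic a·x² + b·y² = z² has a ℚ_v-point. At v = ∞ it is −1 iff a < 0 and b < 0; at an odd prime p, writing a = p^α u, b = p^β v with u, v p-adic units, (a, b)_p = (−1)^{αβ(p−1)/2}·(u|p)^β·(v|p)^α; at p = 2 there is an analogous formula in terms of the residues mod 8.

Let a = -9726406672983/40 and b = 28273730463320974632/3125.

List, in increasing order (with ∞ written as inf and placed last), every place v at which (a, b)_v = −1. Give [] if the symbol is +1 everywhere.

[2, 5, 7, 17]

(a, b) ≡ (-6630, 13090) mod (ℚ^×)²; places V = {2, 3, 5, 7, 11, 13, 17, ∞}.
(a,b)_5: α=-1, u≡4; β=-5, v≡2 (mod 5); (4|5)=+1, (2|5)=-1; sign (−1)^0·+1^-5·-1^-1 = -1.
(a,b)_7: α=2, u≡6; β=3, v≡2 (mod 7); (6|7)=-1, (2|7)=+1; sign (−1)^0·-1^3·+1^2 = -1.
(a,b)_3: α=1, u≡1; β=2, v≡1 (mod 3); (1|3)=+1, (1|3)=+1; sign (−1)^0·+1^2·+1^1 = +1.
(a,b)_13: α=3, u≡3; β=4, v≡3 (mod 13); (3|13)=+1, (3|13)=+1; sign (−1)^0·+1^4·+1^3 = +1.
(a,b)_17: α=1, u≡15; β=1, v≡10 (mod 17); (15|17)=+1, (10|17)=-1; sign (−1)^0·+1^1·-1^1 = -1.
(a,b)_2: α=-3, β=3; u≡5, v≡1 (mod 8); ε(u)ε(v)=0·0, αω(v)=-3·0, βω(u)=3·1; sum ≡ 1  ⇒  -1.
(a,b)_11: α=6, u≡4; β=9, v≡8 (mod 11); (4|11)=+1, (8|11)=-1; sign (−1)^0·+1^9·-1^6 = +1.
(a,b)_∞: sgn(-6630)=−, sgn(13090)=+, so +1.
(-6630, 13090 / ℚ) ramifies at {2, 5, 7, 17}: a division algebra.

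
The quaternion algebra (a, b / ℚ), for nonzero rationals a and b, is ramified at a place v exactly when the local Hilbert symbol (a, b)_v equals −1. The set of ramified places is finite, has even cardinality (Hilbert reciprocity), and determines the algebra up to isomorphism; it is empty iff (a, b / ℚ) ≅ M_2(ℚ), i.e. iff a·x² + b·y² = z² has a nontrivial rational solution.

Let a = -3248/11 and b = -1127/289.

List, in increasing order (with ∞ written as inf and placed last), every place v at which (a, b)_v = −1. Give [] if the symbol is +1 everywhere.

(a, b) ≡ (-2233, -23) mod (ℚ^×)²; places V = {2, 7, 11, 17, 23, 29, ∞}.
(a,b)_7: α=1, u≡3; β=2, v≡6 (mod 7); (3|7)=-1, (6|7)=-1; sign (−1)^0·-1^2·-1^1 = -1.
(a,b)_∞: sgn(-2233)=−, sgn(-23)=−, so -1.
(a,b)_2: α=4, β=0; u≡7, v≡1 (mod 8); ε(u)ε(v)=1·0, αω(v)=4·0, βω(u)=0·0; sum ≡ 0  ⇒  +1.
(a,b)_29: α=1, u≡3; β=0, v≡25 (mod 29); (3|29)=-1, (25|29)=+1; sign (−1)^0·-1^0·+1^1 = +1.
(a,b)_17: α=0, u≡3; β=-2, v≡12 (mod 17); (3|17)=-1, (12|17)=-1; sign (−1)^0·-1^-2·-1^0 = +1.
(a,b)_23: α=0, u≡10; β=1, v≡21 (mod 23); (10|23)=-1, (21|23)=-1; sign (−1)^0·-1^1·-1^0 = -1.
(a,b)_11: α=-1, u≡8; β=0, v≡2 (mod 11); (8|11)=-1, (2|11)=-1; sign (−1)^0·-1^0·-1^-1 = -1.
|Ram(-2233, -23)| = 4, even; anisotropic at {7, 11, 23, ∞}.

[7, 11, 23, inf]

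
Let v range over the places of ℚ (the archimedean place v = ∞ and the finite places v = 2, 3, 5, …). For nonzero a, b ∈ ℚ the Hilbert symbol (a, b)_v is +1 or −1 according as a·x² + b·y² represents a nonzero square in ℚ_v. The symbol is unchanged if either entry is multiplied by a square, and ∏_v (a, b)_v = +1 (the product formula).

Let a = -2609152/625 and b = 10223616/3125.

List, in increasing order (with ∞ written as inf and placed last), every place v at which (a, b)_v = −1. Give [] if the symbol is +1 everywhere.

[2, 3, 5, 13]

(a, b) ≡ (-13, 195) mod (ℚ^×)²; places V = {2, 3, 5, 7, 13, ∞}.
(a,b)_5: α=-4, u≡3; β=-5, v≡1 (mod 5); (3|5)=-1, (1|5)=+1; sign (−1)^0·-1^-5·+1^-4 = -1.
(a,b)_2: α=12, β=18; u≡3, v≡3 (mod 8); ε(u)ε(v)=1·1, αω(v)=12·1, βω(u)=18·1; sum ≡ 1  ⇒  -1.
(a,b)_3: α=0, u≡2; β=1, v≡2 (mod 3); (2|3)=-1, (2|3)=-1; sign (−1)^0·-1^1·-1^0 = -1.
(a,b)_13: α=1, u≡3; β=1, v≡2 (mod 13); (3|13)=+1, (2|13)=-1; sign (−1)^0·+1^1·-1^1 = -1.
(a,b)_7: α=2, u≡4; β=0, v≡6 (mod 7); (4|7)=+1, (6|7)=-1; sign (−1)^0·+1^0·-1^2 = +1.
(a,b)_∞: sgn(-13)=−, sgn(195)=+, so +1.
|Ram(-13, 195)| = 4, even; anisotropic at {2, 3, 5, 13}.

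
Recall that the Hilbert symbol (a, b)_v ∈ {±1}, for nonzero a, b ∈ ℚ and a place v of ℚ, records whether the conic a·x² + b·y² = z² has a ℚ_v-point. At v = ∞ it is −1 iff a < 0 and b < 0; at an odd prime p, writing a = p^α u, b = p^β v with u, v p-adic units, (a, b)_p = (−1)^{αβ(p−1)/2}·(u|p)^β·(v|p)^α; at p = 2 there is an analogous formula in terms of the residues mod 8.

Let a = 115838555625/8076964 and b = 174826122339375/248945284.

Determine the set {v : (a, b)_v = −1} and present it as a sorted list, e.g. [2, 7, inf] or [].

[13, 41]

(a, b) ≡ (28249, 1327703) mod (ℚ^×)²; places V = {2, 3, 5, 7, 13, 17, 23, 29, 41, 47, 53, ∞}.
(a,b)_23: α=0, u≡15; β=-2, v≡7 (mod 23); (15|23)=-1, (7|23)=-1; sign (−1)^0·-1^-2·-1^0 = +1.
(a,b)_13: α=1, u≡8; β=1, v≡3 (mod 13); (8|13)=-1, (3|13)=+1; sign (−1)^0·-1^1·+1^1 = -1.
(a,b)_3: α=8, u≡1; β=6, v≡2 (mod 3); (1|3)=+1, (2|3)=-1; sign (−1)^0·+1^6·-1^8 = +1.
(a,b)_47: α=0, u≡9; β=1, v≡24 (mod 47); (9|47)=+1, (24|47)=+1; sign (−1)^0·+1^1·+1^0 = +1.
(a,b)_7: α=-4, u≡4; β=-6, v≡5 (mod 7); (4|7)=+1, (5|7)=-1; sign (−1)^0·+1^-6·-1^-4 = +1.
(a,b)_53: α=1, u≡18; β=1, v≡27 (mod 53); (18|53)=-1, (27|53)=-1; sign (−1)^0·-1^1·-1^1 = +1.
(a,b)_2: α=-2, β=-2; u≡1, v≡7 (mod 8); ε(u)ε(v)=0·1, αω(v)=-2·0, βω(u)=-2·0; sum ≡ 0  ⇒  +1.
(a,b)_17: α=0, u≡11; β=2, v≡6 (mod 17); (11|17)=-1, (6|17)=-1; sign (−1)^0·-1^2·-1^0 = +1.
(a,b)_41: α=1, u≡25; β=1, v≡14 (mod 41); (25|41)=+1, (14|41)=-1; sign (−1)^0·+1^1·-1^1 = -1.
(a,b)_∞: sgn(28249)=+, sgn(1327703)=+, so +1.
(a,b)_29: α=-2, u≡15; β=0, v≡6 (mod 29); (15|29)=-1, (6|29)=+1; sign (−1)^0·-1^0·+1^-2 = +1.
(a,b)_5: α=4, u≡1; β=4, v≡2 (mod 5); (1|5)=+1, (2|5)=-1; sign (−1)^0·+1^4·-1^4 = +1.
|Ram(28249, 1327703)| = 2, even; anisotropic at {13, 41}.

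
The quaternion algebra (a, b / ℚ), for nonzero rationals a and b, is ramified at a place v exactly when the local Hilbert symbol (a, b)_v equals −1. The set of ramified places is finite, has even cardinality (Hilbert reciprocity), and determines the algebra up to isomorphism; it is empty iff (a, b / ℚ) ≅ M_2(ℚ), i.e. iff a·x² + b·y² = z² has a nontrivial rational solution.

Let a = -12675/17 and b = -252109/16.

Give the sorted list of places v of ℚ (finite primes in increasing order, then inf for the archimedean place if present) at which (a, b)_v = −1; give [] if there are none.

(a, b) ≡ (-51, -252109) mod (ℚ^×)²; places V = {2, 3, 5, 11, 13, 17, 41, 43, ∞}.
(a,b)_13: α=2, u≡4; β=1, v≡1 (mod 13); (4|13)=+1, (1|13)=+1; sign (−1)^0·+1^1·+1^2 = +1.
(a,b)_11: α=0, u≡5; β=1, v≡1 (mod 11); (5|11)=+1, (1|11)=+1; sign (−1)^0·+1^1·+1^0 = +1.
(a,b)_∞: sgn(-51)=−, sgn(-252109)=−, so -1.
(a,b)_3: α=1, u≡1; β=0, v≡2 (mod 3); (1|3)=+1, (2|3)=-1; sign (−1)^0·+1^0·-1^1 = -1.
(a,b)_2: α=0, β=-4; u≡5, v≡3 (mod 8); ε(u)ε(v)=0·1, αω(v)=0·1, βω(u)=-4·1; sum ≡ 0  ⇒  +1.
(a,b)_43: α=0, u≡36; β=1, v≡34 (mod 43); (36|43)=+1, (34|43)=-1; sign (−1)^0·+1^1·-1^0 = +1.
(a,b)_17: α=-1, u≡7; β=0, v≡16 (mod 17); (7|17)=-1, (16|17)=+1; sign (−1)^0·-1^0·+1^-1 = +1.
(a,b)_5: α=2, u≡4; β=0, v≡1 (mod 5); (4|5)=+1, (1|5)=+1; sign (−1)^0·+1^0·+1^2 = +1.
(a,b)_41: α=0, u≡31; β=1, v≡18 (mod 41); (31|41)=+1, (18|41)=+1; sign (−1)^0·+1^1·+1^0 = +1.
|Ram(-51, -252109)| = 2, even; anisotropic at {3, ∞}.

[3, inf]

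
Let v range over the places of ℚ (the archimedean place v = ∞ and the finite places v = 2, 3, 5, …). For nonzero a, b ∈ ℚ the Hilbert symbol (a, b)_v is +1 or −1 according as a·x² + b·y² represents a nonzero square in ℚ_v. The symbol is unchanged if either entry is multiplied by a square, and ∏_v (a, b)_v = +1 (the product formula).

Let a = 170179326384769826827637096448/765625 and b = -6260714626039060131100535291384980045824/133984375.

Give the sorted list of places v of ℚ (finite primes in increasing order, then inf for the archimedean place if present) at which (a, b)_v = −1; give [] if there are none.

[7, 17, 31, 47]

Mod squares: a ≡ 4420538, b ≡ -5294017498. Check v ∈ {∞, 2, 3, 5, 7, 11, 13, 17, 31, 37, 41, 43, 47}.
v=11: a=11^2·(≡9), b=11^3·(≡4) mod 11; (9|11)=+1, (4|11)=+1; (−1)^{2·3·5}·(+1)^3·(+1)^2 = +1.
v=43: a=43^2·(≡16), b=43^3·(≡23) mod 43; (16|43)=+1, (23|43)=+1; (−1)^{2·3·21}·(+1)^3·(+1)^2 = +1.
v=17: a=17^2·(≡11), b=17^3·(≡5) mod 17; (11|17)=-1, (5|17)=-1; (−1)^{2·3·8}·(-1)^3·(-1)^2 = -1.
v=13: a=13^4·(≡2), b=13^6·(≡12) mod 13; (2|13)=-1, (12|13)=+1; (−1)^{4·6·6}·(-1)^6·(+1)^4 = +1.
v=3: a=3^2·(≡2), b=3^4·(≡2) mod 3; (2|3)=-1, (2|3)=-1; (−1)^{2·4·1}·(-1)^4·(-1)^2 = +1.
v=37: a=37^1·(≡36), b=37^1·(≡36) mod 37; (36|37)=+1, (36|37)=+1; (−1)^{1·1·18}·(+1)^1·(+1)^1 = +1.
v=47: a=47^3·(≡2), b=47^4·(≡26) mod 47; (2|47)=+1, (26|47)=-1; (−1)^{3·4·23}·(+1)^4·(-1)^3 = -1.
v=∞: 4420538 > 0 and -5294017498 < 0  ⇒  (a,b)_∞ = +1.
v=7: a=7^-2·(≡6), b=7^-3·(≡2) mod 7; (6|7)=-1, (2|7)=+1; (−1)^{-2·-3·3}·(-1)^-3·(+1)^-2 = -1.
v=5: a=5^-6·(≡2), b=5^-8·(≡2) mod 5; (2|5)=-1, (2|5)=-1; (−1)^{-6·-8·2}·(-1)^-8·(-1)^-6 = +1.
v=41: a=41^1·(≡15), b=41^1·(≡27) mod 41; (15|41)=-1, (27|41)=-1; (−1)^{1·1·20}·(-1)^1·(-1)^1 = +1.
v=2: v_2(a)=21, v_2(b)=27; units ≡ 5, 3 (mod 8); ε·ε+αω+βω = 0·1+21·1+27·1 ≡ 0  ⇒  (a,b)_2 = +1.
v=31: a=31^1·(≡12), b=31^1·(≡29) mod 31; (12|31)=-1, (29|31)=-1; (−1)^{1·1·15}·(-1)^1·(-1)^1 = -1.
Ram(4420538, -5294017498) = {7, 17, 31, 47}; no ℚ_7-point on the conic.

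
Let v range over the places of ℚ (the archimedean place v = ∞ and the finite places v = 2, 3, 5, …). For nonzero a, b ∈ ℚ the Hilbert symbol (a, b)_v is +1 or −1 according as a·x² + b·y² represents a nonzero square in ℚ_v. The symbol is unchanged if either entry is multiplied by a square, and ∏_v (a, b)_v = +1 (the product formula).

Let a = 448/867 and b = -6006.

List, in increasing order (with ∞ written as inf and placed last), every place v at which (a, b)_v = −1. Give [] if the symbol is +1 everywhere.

[2, 7, 11, 13]

Mod squares: a ≡ 21, b ≡ -6006. Check v ∈ {∞, 2, 3, 7, 11, 13, 17}.
v=2: v_2(a)=6, v_2(b)=1; units ≡ 5, 5 (mod 8); ε·ε+αω+βω = 0·0+6·1+1·1 ≡ 1  ⇒  (a,b)_2 = -1.
v=17: a=17^-2·(≡2), b=17^0·(≡12) mod 17; (2|17)=+1, (12|17)=-1; (−1)^{-2·0·8}·(+1)^0·(-1)^-2 = +1.
v=13: a=13^0·(≡5), b=13^1·(≡6) mod 13; (5|13)=-1, (6|13)=-1; (−1)^{0·1·6}·(-1)^1·(-1)^0 = -1.
v=7: a=7^1·(≡6), b=7^1·(≡3) mod 7; (6|7)=-1, (3|7)=-1; (−1)^{1·1·3}·(-1)^1·(-1)^1 = -1.
v=3: a=3^-1·(≡1), b=3^1·(≡2) mod 3; (1|3)=+1, (2|3)=-1; (−1)^{-1·1·1}·(+1)^1·(-1)^-1 = +1.
v=∞: 21 > 0 and -6006 < 0  ⇒  (a,b)_∞ = +1.
v=11: a=11^0·(≡7), b=11^1·(≡4) mod 11; (7|11)=-1, (4|11)=+1; (−1)^{0·1·5}·(-1)^1·(+1)^0 = -1.
(21, -6006 / ℚ) ramifies at {2, 7, 11, 13}: a division algebra.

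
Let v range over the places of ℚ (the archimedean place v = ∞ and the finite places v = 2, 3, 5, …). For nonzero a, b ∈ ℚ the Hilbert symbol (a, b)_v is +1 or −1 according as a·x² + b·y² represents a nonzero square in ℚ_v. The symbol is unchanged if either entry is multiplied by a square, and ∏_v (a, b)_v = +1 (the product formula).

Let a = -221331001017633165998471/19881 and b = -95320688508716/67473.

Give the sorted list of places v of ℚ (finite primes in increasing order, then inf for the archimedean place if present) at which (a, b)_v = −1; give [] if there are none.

Mod squares: a ≡ -551, b ≡ -15283. Check v ∈ {∞, 2, 3, 7, 11, 17, 19, 29, 31, 41, 47}.
v=3: a=3^-2·(≡1), b=3^-4·(≡2) mod 3; (1|3)=+1, (2|3)=-1; (−1)^{-2·-4·1}·(+1)^-4·(-1)^-2 = +1.
v=∞: -551 < 0 and -15283 < 0  ⇒  (a,b)_∞ = -1.
v=29: a=29^1·(≡18), b=29^1·(≡20) mod 29; (18|29)=-1, (20|29)=+1; (−1)^{1·1·14}·(-1)^1·(+1)^1 = -1.
v=31: a=31^2·(≡28), b=31^1·(≡26) mod 31; (28|31)=+1, (26|31)=-1; (−1)^{2·1·15}·(+1)^1·(-1)^2 = +1.
v=47: a=47^-2·(≡33), b=47^0·(≡46) mod 47; (33|47)=-1, (46|47)=-1; (−1)^{-2·0·23}·(-1)^0·(-1)^-2 = +1.
v=19: a=19^9·(≡5), b=19^4·(≡2) mod 19; (5|19)=+1, (2|19)=-1; (−1)^{9·4·9}·(+1)^4·(-1)^9 = -1.
v=7: a=7^0·(≡1), b=7^-2·(≡3) mod 7; (1|7)=+1, (3|7)=-1; (−1)^{0·-2·3}·(+1)^-2·(-1)^0 = +1.
v=17: a=17^0·(≡12), b=17^-1·(≡4) mod 17; (12|17)=-1, (4|17)=+1; (−1)^{0·-1·8}·(-1)^-1·(+1)^0 = -1.
v=41: a=41^2·(≡16), b=41^2·(≡33) mod 41; (16|41)=+1, (33|41)=+1; (−1)^{2·2·20}·(+1)^2·(+1)^2 = +1.
v=11: a=11^4·(≡10), b=11^2·(≡8) mod 11; (10|11)=-1, (8|11)=-1; (−1)^{4·2·5}·(-1)^2·(-1)^4 = +1.
v=2: v_2(a)=0, v_2(b)=2; units ≡ 1, 5 (mod 8); ε·ε+αω+βω = 0·0+0·1+2·0 ≡ 0  ⇒  (a,b)_2 = +1.
|Ram(-551, -15283)| = 4, even; anisotropic at {17, 19, 29, ∞}.

[17, 19, 29, inf]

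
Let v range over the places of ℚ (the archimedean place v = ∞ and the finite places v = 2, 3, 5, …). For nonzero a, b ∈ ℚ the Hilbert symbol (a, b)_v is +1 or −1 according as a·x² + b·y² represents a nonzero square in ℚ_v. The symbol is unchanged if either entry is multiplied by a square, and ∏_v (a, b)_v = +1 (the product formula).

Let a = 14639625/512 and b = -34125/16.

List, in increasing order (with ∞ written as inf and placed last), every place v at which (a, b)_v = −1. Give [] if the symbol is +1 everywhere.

(a, b) ≡ (770, -1365) mod (ℚ^×)²; places V = {2, 3, 5, 7, 11, 13, ∞}.
(a,b)_∞: sgn(770)=+, sgn(-1365)=−, so +1.
(a,b)_2: α=-9, β=-4; u≡1, v≡3 (mod 8); ε(u)ε(v)=0·1, αω(v)=-9·1, βω(u)=-4·0; sum ≡ 1  ⇒  -1.
(a,b)_13: α=2, u≡9; β=1, v≡9 (mod 13); (9|13)=+1, (9|13)=+1; sign (−1)^0·+1^1·+1^2 = +1.
(a,b)_7: α=1, u≡6; β=1, v≡2 (mod 7); (6|7)=-1, (2|7)=+1; sign (−1)^1·-1^1·+1^1 = +1.
(a,b)_3: α=2, u≡2; β=1, v≡1 (mod 3); (2|3)=-1, (1|3)=+1; sign (−1)^0·-1^1·+1^2 = -1.
(a,b)_5: α=3, u≡1; β=3, v≡2 (mod 5); (1|5)=+1, (2|5)=-1; sign (−1)^0·+1^3·-1^3 = -1.
(a,b)_11: α=1, u≡3; β=0, v≡6 (mod 11); (3|11)=+1, (6|11)=-1; sign (−1)^0·+1^0·-1^1 = -1.
(770, -1365 / ℚ) ramifies at {2, 3, 5, 11}: a division algebra.

[2, 3, 5, 11]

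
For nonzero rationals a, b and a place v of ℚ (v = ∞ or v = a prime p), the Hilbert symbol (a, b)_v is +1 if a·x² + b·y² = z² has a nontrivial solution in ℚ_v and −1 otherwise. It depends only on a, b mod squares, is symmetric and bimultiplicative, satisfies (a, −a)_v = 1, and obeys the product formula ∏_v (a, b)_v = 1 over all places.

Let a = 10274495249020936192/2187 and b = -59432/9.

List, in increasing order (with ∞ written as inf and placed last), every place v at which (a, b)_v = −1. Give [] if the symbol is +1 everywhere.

(a, b) ≡ (714, -14858) mod (ℚ^×)²; places V = {2, 3, 7, 17, 19, 23, ∞}.
(a,b)_∞: sgn(714)=+, sgn(-14858)=−, so +1.
(a,b)_17: α=3, u≡2; β=1, v≡12 (mod 17); (2|17)=+1, (12|17)=-1; sign (−1)^0·+1^1·-1^3 = -1.
(a,b)_7: α=1, u≡2; β=0, v≡6 (mod 7); (2|7)=+1, (6|7)=-1; sign (−1)^0·+1^0·-1^1 = -1.
(a,b)_2: α=13, β=3; u≡5, v≡3 (mod 8); ε(u)ε(v)=0·1, αω(v)=13·1, βω(u)=3·1; sum ≡ 0  ⇒  +1.
(a,b)_3: α=-7, u≡1; β=-2, v≡1 (mod 3); (1|3)=+1, (1|3)=+1; sign (−1)^0·+1^-2·+1^-7 = +1.
(a,b)_19: α=4, u≡4; β=1, v≡5 (mod 19); (4|19)=+1, (5|19)=+1; sign (−1)^0·+1^1·+1^4 = +1.
(a,b)_23: α=4, u≡13; β=1, v≡17 (mod 23); (13|23)=+1, (17|23)=-1; sign (−1)^0·+1^1·-1^4 = +1.
(714, -14858 / ℚ) ramifies at {7, 17}: a division algebra.

[7, 17]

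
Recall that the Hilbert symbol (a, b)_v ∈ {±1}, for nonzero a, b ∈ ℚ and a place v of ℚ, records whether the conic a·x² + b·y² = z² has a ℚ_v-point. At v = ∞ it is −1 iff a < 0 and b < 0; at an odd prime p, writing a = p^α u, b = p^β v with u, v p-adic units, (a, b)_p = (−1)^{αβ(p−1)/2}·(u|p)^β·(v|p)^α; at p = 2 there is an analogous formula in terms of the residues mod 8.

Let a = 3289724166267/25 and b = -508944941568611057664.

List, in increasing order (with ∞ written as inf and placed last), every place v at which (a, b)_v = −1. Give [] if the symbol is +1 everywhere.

[2, 3, 7, 43]

(a, b) ≡ (1763, -21) mod (ℚ^×)²; places V = {2, 3, 5, 7, 11, 17, 41, 43, ∞}.
(a,b)_43: α=1, u≡36; β=2, v≡39 (mod 43); (36|43)=+1, (39|43)=-1; sign (−1)^0·+1^2·-1^1 = -1.
(a,b)_11: α=4, u≡3; β=6, v≡5 (mod 11); (3|11)=+1, (5|11)=+1; sign (−1)^0·+1^6·+1^4 = +1.
(a,b)_7: α=2, u≡3; β=3, v≡1 (mod 7); (3|7)=-1, (1|7)=+1; sign (−1)^0·-1^3·+1^2 = -1.
(a,b)_3: α=2, u≡2; β=3, v≡2 (mod 3); (2|3)=-1, (2|3)=-1; sign (−1)^0·-1^3·-1^2 = -1.
(a,b)_2: α=0, β=24; u≡3, v≡3 (mod 8); ε(u)ε(v)=1·1, αω(v)=0·1, βω(u)=24·1; sum ≡ 1  ⇒  -1.
(a,b)_17: α=2, u≡11; β=0, v≡8 (mod 17); (11|17)=-1, (8|17)=+1; sign (−1)^0·-1^0·+1^2 = +1.
(a,b)_5: α=-2, u≡2; β=0, v≡1 (mod 5); (2|5)=-1, (1|5)=+1; sign (−1)^0·-1^0·+1^-2 = +1.
(a,b)_41: α=1, u≡10; β=0, v≡23 (mod 41); (10|41)=+1, (23|41)=+1; sign (−1)^0·+1^0·+1^1 = +1.
(a,b)_∞: sgn(1763)=+, sgn(-21)=−, so +1.
(1763, -21 / ℚ) ramifies at {2, 3, 7, 43}: a division algebra.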